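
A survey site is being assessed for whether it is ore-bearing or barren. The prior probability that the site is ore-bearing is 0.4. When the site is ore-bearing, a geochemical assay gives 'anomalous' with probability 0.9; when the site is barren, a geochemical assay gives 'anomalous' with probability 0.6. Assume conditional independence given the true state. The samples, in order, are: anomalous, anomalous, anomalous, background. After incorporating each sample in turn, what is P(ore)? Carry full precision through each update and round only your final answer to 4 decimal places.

After 'anomalous': P(ore) = 0.9·0.4000 / (0.9·0.4000 + 0.6·0.6000) ≈ 0.5000
After 'anomalous': P(ore) = 0.9·0.5000 / (0.9·0.5000 + 0.6·0.5000) ≈ 0.6000
After 'anomalous': P(ore) = 0.9·0.6000 / (0.9·0.6000 + 0.6·0.4000) ≈ 0.6923
After 'background': P(ore) = 0.1·0.6923 / (0.1·0.6923 + 0.4·0.3077) ≈ 0.3600

0.3600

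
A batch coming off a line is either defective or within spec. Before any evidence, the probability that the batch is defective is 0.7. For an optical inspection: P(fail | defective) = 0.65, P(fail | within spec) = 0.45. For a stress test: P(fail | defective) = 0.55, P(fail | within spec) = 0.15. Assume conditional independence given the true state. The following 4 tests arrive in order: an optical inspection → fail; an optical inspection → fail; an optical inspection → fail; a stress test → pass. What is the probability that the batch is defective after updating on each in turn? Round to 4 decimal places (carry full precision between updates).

0.7883

Each posterior becomes the prior for the next update.
After an optical inspection='fail': P(defective) = 0.65·0.7000 / (0.65·0.7000 + 0.45·0.3000) ≈ 0.7712
After an optical inspection='fail': P(defective) = 0.65·0.7712 / (0.65·0.7712 + 0.45·0.2288) ≈ 0.8296
After an optical inspection='fail': P(defective) = 0.65·0.8296 / (0.65·0.8296 + 0.45·0.1704) ≈ 0.8755
After a stress test='pass': P(defective) = 0.45·0.8755 / (0.45·0.8755 + 0.85·0.1245) ≈ 0.7883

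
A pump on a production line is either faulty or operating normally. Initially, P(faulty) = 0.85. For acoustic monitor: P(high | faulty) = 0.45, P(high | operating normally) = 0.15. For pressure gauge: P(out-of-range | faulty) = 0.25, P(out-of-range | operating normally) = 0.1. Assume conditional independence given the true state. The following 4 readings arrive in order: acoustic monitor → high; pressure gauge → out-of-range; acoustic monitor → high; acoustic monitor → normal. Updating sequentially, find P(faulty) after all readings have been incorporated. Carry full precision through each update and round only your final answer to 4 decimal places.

0.9880

After acoustic monitor='high': P(faulty) = 0.45·0.8500 / (0.45·0.8500 + 0.15·0.1500) ≈ 0.9444
After pressure gauge='out-of-range': P(faulty) = 0.25·0.9444 / (0.25·0.9444 + 0.1·0.0556) ≈ 0.9770
After acoustic monitor='high': P(faulty) = 0.45·0.9770 / (0.45·0.9770 + 0.15·0.0230) ≈ 0.9922
After acoustic monitor='normal': P(faulty) = 0.55·0.9922 / (0.55·0.9922 + 0.85·0.0078) ≈ 0.9880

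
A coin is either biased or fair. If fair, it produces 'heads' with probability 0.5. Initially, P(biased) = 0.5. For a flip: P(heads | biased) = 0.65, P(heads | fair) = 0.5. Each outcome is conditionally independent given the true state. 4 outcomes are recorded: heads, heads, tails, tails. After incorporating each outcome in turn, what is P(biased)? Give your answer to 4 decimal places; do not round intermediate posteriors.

After 'heads': P(biased) = 0.65·0.5000 / (0.65·0.5000 + 0.5·0.5000) ≈ 0.5652
After 'heads': P(biased) = 0.65·0.5652 / (0.65·0.5652 + 0.5·0.4348) ≈ 0.6283
After 'tails': P(biased) = 0.35·0.6283 / (0.35·0.6283 + 0.5·0.3717) ≈ 0.5419
After 'tails': P(biased) = 0.35·0.5419 / (0.35·0.5419 + 0.5·0.4581) ≈ 0.4530

0.4530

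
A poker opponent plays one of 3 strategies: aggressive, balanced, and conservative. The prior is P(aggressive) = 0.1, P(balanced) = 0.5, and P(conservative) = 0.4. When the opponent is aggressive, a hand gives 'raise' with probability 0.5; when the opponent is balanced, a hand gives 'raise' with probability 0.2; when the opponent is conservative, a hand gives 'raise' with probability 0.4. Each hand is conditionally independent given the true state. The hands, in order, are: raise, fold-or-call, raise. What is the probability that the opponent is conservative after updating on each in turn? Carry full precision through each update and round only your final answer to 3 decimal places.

0.574

After 'raise': normaliser = 0.5·0.1000 + 0.2·0.5000 + 0.4·0.4000; P(aggressive) ≈ 0.1613, P(balanced) ≈ 0.3226, P(conservative) ≈ 0.5161
After 'fold-or-call': normaliser = 0.5·0.1613 + 0.8·0.3226 + 0.6·0.5161; P(aggressive) ≈ 0.1244, P(balanced) ≈ 0.3980, P(conservative) ≈ 0.4776
After 'raise': normaliser = 0.5·0.1244 + 0.2·0.3980 + 0.4·0.4776; P(aggressive) ≈ 0.1868, P(balanced) ≈ 0.2392, P(conservative) ≈ 0.5740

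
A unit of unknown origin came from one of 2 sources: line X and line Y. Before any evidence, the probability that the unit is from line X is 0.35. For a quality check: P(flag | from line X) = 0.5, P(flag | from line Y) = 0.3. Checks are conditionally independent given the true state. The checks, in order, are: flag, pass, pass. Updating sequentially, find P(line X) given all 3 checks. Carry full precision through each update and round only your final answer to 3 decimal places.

0.314

Apply Bayes' rule sequentially, carrying P(line X) forward.
After 'flag': P(line X) = 0.5·0.3500 / (0.5·0.3500 + 0.3·0.6500) ≈ 0.4730
After 'pass': P(line X) = 0.5·0.4730 / (0.5·0.4730 + 0.7·0.5270) ≈ 0.3906
After 'pass': P(line X) = 0.5·0.3906 / (0.5·0.3906 + 0.7·0.6094) ≈ 0.3141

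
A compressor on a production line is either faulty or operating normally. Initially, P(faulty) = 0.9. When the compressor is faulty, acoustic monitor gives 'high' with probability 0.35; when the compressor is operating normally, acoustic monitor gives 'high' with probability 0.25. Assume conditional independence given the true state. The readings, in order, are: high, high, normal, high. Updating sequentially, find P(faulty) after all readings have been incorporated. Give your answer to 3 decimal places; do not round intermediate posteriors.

Each posterior becomes the prior for the next update.
After 'high': P(faulty) = 0.35·0.9000 / (0.35·0.9000 + 0.25·0.1000) ≈ 0.9265
After 'high': P(faulty) = 0.35·0.9265 / (0.35·0.9265 + 0.25·0.0735) ≈ 0.9464
After 'normal': P(faulty) = 0.65·0.9464 / (0.65·0.9464 + 0.75·0.0536) ≈ 0.9386
After 'high': P(faulty) = 0.35·0.9386 / (0.35·0.9386 + 0.25·0.0614) ≈ 0.9554

0.955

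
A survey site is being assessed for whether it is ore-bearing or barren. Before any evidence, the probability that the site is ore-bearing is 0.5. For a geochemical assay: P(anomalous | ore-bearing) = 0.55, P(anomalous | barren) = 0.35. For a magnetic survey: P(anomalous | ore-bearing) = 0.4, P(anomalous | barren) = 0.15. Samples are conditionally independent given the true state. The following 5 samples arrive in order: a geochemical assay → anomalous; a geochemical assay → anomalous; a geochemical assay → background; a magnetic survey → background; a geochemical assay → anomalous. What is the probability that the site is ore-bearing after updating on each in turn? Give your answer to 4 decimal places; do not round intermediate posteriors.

0.6547

After a geochemical assay='anomalous': P(ore) = 0.55·0.5000 / (0.55·0.5000 + 0.35·0.5000) ≈ 0.6111
After a geochemical assay='anomalous': P(ore) = 0.55·0.6111 / (0.55·0.6111 + 0.35·0.3889) ≈ 0.7118
After a geochemical assay='background': P(ore) = 0.45·0.7118 / (0.45·0.7118 + 0.65·0.2882) ≈ 0.6309
After a magnetic survey='background': P(ore) = 0.6·0.6309 / (0.6·0.6309 + 0.85·0.3691) ≈ 0.5468
After a geochemical assay='anomalous': P(ore) = 0.55·0.5468 / (0.55·0.5468 + 0.35·0.4532) ≈ 0.6547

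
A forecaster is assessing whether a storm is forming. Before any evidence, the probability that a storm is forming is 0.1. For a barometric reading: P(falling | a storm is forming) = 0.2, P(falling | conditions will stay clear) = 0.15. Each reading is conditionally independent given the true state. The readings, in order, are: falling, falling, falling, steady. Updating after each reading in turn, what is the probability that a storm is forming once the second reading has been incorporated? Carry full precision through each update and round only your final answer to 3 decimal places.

After 'falling': P(storm) = 0.2·0.1000 / (0.2·0.1000 + 0.15·0.9000) ≈ 0.1290
After 'falling': P(storm) = 0.2·0.1290 / (0.2·0.1290 + 0.15·0.8710) ≈ 0.1649

0.165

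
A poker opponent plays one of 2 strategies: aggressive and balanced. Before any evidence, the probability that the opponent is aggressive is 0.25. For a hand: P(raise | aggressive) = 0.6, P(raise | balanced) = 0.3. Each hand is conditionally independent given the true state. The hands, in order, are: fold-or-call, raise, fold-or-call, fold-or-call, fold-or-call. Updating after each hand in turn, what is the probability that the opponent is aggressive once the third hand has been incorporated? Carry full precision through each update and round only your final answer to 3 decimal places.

After 'fold-or-call': P(aggressive) = 0.4·0.2500 / (0.4·0.2500 + 0.7·0.7500) ≈ 0.1600
After 'raise': P(aggressive) = 0.6·0.1600 / (0.6·0.1600 + 0.3·0.8400) ≈ 0.2759
After 'fold-or-call': P(aggressive) = 0.4·0.2759 / (0.4·0.2759 + 0.7·0.7241) ≈ 0.1788

0.179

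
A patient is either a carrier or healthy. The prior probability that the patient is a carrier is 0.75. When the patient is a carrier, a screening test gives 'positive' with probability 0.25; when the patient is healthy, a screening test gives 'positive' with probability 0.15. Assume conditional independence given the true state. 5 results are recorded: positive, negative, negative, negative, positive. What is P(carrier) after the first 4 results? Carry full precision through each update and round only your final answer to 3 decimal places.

After 'positive': P(carrier) = 0.25·0.7500 / (0.25·0.7500 + 0.15·0.2500) ≈ 0.8333
After 'negative': P(carrier) = 0.75·0.8333 / (0.75·0.8333 + 0.85·0.1667) ≈ 0.8152
After 'negative': P(carrier) = 0.75·0.8152 / (0.75·0.8152 + 0.85·0.1848) ≈ 0.7956
After 'negative': P(carrier) = 0.75·0.7956 / (0.75·0.7956 + 0.85·0.2044) ≈ 0.7745

0.775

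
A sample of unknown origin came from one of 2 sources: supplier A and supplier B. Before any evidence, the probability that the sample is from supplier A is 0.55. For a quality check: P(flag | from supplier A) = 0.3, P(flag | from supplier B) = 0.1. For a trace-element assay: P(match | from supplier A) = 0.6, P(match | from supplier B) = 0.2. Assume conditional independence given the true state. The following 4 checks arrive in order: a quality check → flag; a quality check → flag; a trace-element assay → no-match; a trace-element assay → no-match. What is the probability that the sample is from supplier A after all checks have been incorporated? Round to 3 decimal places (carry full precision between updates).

0.733

After a quality check='flag': P(supplier A) = 0.3·0.5500 / (0.3·0.5500 + 0.1·0.4500) ≈ 0.7857
After a quality check='flag': P(supplier A) = 0.3·0.7857 / (0.3·0.7857 + 0.1·0.2143) ≈ 0.9167
After a trace-element assay='no-match': P(supplier A) = 0.4·0.9167 / (0.4·0.9167 + 0.8·0.0833) ≈ 0.8462
After a trace-element assay='no-match': P(supplier A) = 0.4·0.8462 / (0.4·0.8462 + 0.8·0.1538) ≈ 0.7333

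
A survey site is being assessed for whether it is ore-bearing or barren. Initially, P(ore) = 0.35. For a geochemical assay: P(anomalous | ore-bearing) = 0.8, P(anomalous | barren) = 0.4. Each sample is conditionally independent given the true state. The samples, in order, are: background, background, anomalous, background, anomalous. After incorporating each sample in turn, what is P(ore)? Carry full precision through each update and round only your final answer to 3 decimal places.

0.074

After 'background': P(ore) = 0.2·0.3500 / (0.2·0.3500 + 0.6·0.6500) ≈ 0.1522
After 'background': P(ore) = 0.2·0.1522 / (0.2·0.1522 + 0.6·0.8478) ≈ 0.0565
After 'anomalous': P(ore) = 0.8·0.0565 / (0.8·0.0565 + 0.4·0.9435) ≈ 0.1069
After 'background': P(ore) = 0.2·0.1069 / (0.2·0.1069 + 0.6·0.8931) ≈ 0.0384
After 'anomalous': P(ore) = 0.8·0.0384 / (0.8·0.0384 + 0.4·0.9616) ≈ 0.0739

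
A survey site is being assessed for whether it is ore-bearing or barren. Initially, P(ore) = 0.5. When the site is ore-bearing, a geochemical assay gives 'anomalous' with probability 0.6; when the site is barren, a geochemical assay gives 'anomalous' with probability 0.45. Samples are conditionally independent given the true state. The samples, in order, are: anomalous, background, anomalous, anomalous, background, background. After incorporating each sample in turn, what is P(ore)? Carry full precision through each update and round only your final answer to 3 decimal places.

Apply Bayes' rule sequentially, carrying P(ore) forward.
After 'anomalous': P(ore) = 0.6·0.5000 / (0.6·0.5000 + 0.45·0.5000) ≈ 0.5714
After 'background': P(ore) = 0.4·0.5714 / (0.4·0.5714 + 0.55·0.4286) ≈ 0.4923
After 'anomalous': P(ore) = 0.6·0.4923 / (0.6·0.4923 + 0.45·0.5077) ≈ 0.5639
After 'anomalous': P(ore) = 0.6·0.5639 / (0.6·0.5639 + 0.45·0.4361) ≈ 0.6329
After 'background': P(ore) = 0.4·0.6329 / (0.4·0.6329 + 0.55·0.3671) ≈ 0.5563
After 'background': P(ore) = 0.4·0.5563 / (0.4·0.5563 + 0.55·0.4437) ≈ 0.4769

0.477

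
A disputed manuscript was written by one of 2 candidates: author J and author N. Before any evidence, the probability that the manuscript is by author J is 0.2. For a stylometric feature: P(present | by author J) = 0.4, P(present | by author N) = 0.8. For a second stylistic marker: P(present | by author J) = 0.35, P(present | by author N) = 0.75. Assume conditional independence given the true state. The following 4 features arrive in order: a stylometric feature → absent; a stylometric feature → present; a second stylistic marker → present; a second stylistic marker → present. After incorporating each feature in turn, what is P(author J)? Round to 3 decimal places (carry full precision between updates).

0.076

Apply Bayes' rule sequentially, carrying P(author J) forward.
After a stylometric feature='absent': P(author J) = 0.6·0.2000 / (0.6·0.2000 + 0.2·0.8000) ≈ 0.4286
After a stylometric feature='present': P(author J) = 0.4·0.4286 / (0.4·0.4286 + 0.8·0.5714) ≈ 0.2727
After a second stylistic marker='present': P(author J) = 0.35·0.2727 / (0.35·0.2727 + 0.75·0.7273) ≈ 0.1489
After a second stylistic marker='present': P(author J) = 0.35·0.1489 / (0.35·0.1489 + 0.75·0.8511) ≈ 0.0755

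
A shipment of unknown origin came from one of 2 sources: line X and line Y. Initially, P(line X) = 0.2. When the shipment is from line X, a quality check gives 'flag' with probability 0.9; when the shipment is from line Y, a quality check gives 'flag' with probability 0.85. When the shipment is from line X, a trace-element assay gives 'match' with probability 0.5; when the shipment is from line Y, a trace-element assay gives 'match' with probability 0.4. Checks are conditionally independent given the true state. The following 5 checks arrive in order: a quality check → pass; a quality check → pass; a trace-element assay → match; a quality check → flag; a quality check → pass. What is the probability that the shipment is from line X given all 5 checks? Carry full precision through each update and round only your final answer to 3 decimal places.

After a quality check='pass': P(line X) = 0.1·0.2000 / (0.1·0.2000 + 0.15·0.8000) ≈ 0.1429
After a quality check='pass': P(line X) = 0.1·0.1429 / (0.1·0.1429 + 0.15·0.8571) ≈ 0.1000
After a trace-element assay='match': P(line X) = 0.5·0.1000 / (0.5·0.1000 + 0.4·0.9000) ≈ 0.1220
After a quality check='flag': P(line X) = 0.9·0.1220 / (0.9·0.1220 + 0.85·0.8780) ≈ 0.1282
After a quality check='pass': P(line X) = 0.1·0.1282 / (0.1·0.1282 + 0.15·0.8718) ≈ 0.0893

0.089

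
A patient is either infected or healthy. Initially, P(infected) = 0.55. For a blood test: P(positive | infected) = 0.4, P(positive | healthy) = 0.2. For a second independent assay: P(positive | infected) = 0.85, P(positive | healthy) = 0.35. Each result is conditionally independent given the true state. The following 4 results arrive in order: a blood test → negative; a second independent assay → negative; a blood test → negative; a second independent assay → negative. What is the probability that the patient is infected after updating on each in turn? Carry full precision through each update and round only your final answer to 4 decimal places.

After a blood test='negative': P(infected) = 0.6·0.5500 / (0.6·0.5500 + 0.8·0.4500) ≈ 0.4783
After a second independent assay='negative': P(infected) = 0.15·0.4783 / (0.15·0.4783 + 0.65·0.5217) ≈ 0.1746
After a blood test='negative': P(infected) = 0.6·0.1746 / (0.6·0.1746 + 0.8·0.8254) ≈ 0.1369
After a second independent assay='negative': P(infected) = 0.15·0.1369 / (0.15·0.1369 + 0.65·0.8631) ≈ 0.0353

0.0353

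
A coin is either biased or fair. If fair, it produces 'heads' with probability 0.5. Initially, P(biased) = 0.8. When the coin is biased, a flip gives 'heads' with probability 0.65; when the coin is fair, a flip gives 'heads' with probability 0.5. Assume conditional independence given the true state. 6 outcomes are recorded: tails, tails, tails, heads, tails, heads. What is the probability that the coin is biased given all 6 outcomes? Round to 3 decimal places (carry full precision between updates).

0.619

Each posterior becomes the prior for the next update.
After 'tails': P(biased) = 0.35·0.8000 / (0.35·0.8000 + 0.5·0.2000) ≈ 0.7368
After 'tails': P(biased) = 0.35·0.7368 / (0.35·0.7368 + 0.5·0.2632) ≈ 0.6622
After 'tails': P(biased) = 0.35·0.6622 / (0.35·0.6622 + 0.5·0.3378) ≈ 0.5784
After 'heads': P(biased) = 0.65·0.5784 / (0.65·0.5784 + 0.5·0.4216) ≈ 0.6408
After 'tails': P(biased) = 0.35·0.6408 / (0.35·0.6408 + 0.5·0.3592) ≈ 0.5553
After 'heads': P(biased) = 0.65·0.5553 / (0.65·0.5553 + 0.5·0.4447) ≈ 0.6188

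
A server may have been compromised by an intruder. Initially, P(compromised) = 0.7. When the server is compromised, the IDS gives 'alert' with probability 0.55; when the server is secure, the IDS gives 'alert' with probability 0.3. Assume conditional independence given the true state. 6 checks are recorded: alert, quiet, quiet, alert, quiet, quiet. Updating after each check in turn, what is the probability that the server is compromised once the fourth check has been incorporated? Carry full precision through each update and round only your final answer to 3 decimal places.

After 'alert': P(compromised) = 0.55·0.7000 / (0.55·0.7000 + 0.3·0.3000) ≈ 0.8105
After 'quiet': P(compromised) = 0.45·0.8105 / (0.45·0.8105 + 0.7·0.1895) ≈ 0.7333
After 'quiet': P(compromised) = 0.45·0.7333 / (0.45·0.7333 + 0.7·0.2667) ≈ 0.6387
After 'alert': P(compromised) = 0.55·0.6387 / (0.55·0.6387 + 0.3·0.3613) ≈ 0.7642

0.764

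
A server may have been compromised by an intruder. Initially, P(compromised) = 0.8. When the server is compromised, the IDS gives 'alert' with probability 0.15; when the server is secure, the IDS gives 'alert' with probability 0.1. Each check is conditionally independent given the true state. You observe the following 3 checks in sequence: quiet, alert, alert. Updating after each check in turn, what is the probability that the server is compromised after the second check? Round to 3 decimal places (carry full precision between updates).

Apply Bayes' rule sequentially, carrying P(compromised) forward.
After 'quiet': P(compromised) = 0.85·0.8000 / (0.85·0.8000 + 0.9·0.2000) ≈ 0.7907
After 'alert': P(compromised) = 0.15·0.7907 / (0.15·0.7907 + 0.1·0.2093) ≈ 0.8500

0.850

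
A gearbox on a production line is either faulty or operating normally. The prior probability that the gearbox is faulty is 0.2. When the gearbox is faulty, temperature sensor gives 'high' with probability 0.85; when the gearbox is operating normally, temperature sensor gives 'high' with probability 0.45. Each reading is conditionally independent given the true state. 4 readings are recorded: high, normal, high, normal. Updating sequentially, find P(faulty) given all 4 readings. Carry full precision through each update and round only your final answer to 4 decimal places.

0.0622

Each posterior becomes the prior for the next update.
After 'high': P(faulty) = 0.85·0.2000 / (0.85·0.2000 + 0.45·0.8000) ≈ 0.3208
After 'normal': P(faulty) = 0.15·0.3208 / (0.15·0.3208 + 0.55·0.6792) ≈ 0.1141
After 'high': P(faulty) = 0.85·0.1141 / (0.85·0.1141 + 0.45·0.8859) ≈ 0.1957
After 'normal': P(faulty) = 0.15·0.1957 / (0.15·0.1957 + 0.55·0.8043) ≈ 0.0622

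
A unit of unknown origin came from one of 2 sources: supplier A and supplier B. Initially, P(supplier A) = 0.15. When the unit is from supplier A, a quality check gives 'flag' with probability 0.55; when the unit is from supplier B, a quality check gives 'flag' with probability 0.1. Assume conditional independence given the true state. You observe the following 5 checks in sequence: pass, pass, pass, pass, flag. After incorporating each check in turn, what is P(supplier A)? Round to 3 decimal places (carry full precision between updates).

0.057

After 'pass': P(supplier A) = 0.45·0.1500 / (0.45·0.1500 + 0.9·0.8500) ≈ 0.0811
After 'pass': P(supplier A) = 0.45·0.0811 / (0.45·0.0811 + 0.9·0.9189) ≈ 0.0423
After 'pass': P(supplier A) = 0.45·0.0423 / (0.45·0.0423 + 0.9·0.9577) ≈ 0.0216
After 'pass': P(supplier A) = 0.45·0.0216 / (0.45·0.0216 + 0.9·0.9784) ≈ 0.0109
After 'flag': P(supplier A) = 0.55·0.0109 / (0.55·0.0109 + 0.1·0.9891) ≈ 0.0572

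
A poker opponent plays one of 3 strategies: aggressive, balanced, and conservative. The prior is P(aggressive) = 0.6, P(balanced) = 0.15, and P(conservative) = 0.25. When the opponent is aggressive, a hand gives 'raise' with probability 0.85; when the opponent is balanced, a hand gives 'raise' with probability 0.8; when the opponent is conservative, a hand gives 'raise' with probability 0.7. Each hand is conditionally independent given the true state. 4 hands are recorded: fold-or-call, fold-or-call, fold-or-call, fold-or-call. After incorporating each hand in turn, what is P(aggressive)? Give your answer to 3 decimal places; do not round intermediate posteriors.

0.118

After 'fold-or-call': normaliser = 0.15·0.6000 + 0.2·0.1500 + 0.3·0.2500; P(aggressive) ≈ 0.4615, P(balanced) ≈ 0.1538, P(conservative) ≈ 0.3846
After 'fold-or-call': normaliser = 0.15·0.4615 + 0.2·0.1538 + 0.3·0.3846; P(aggressive) ≈ 0.3214, P(balanced) ≈ 0.1429, P(conservative) ≈ 0.5357
After 'fold-or-call': normaliser = 0.15·0.3214 + 0.2·0.1429 + 0.3·0.5357; P(aggressive) ≈ 0.2030, P(balanced) ≈ 0.1203, P(conservative) ≈ 0.6767
After 'fold-or-call': normaliser = 0.15·0.2030 + 0.2·0.1203 + 0.3·0.6767; P(aggressive) ≈ 0.1182, P(balanced) ≈ 0.0934, P(conservative) ≈ 0.7883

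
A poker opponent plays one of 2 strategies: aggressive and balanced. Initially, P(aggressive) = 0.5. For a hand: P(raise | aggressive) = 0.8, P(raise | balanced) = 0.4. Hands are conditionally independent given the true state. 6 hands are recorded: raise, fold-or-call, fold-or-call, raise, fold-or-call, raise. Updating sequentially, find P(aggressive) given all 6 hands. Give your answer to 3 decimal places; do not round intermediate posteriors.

0.229

After 'raise': P(aggressive) = 0.8·0.5000 / (0.8·0.5000 + 0.4·0.5000) ≈ 0.6667
After 'fold-or-call': P(aggressive) = 0.2·0.6667 / (0.2·0.6667 + 0.6·0.3333) ≈ 0.4000
After 'fold-or-call': P(aggressive) = 0.2·0.4000 / (0.2·0.4000 + 0.6·0.6000) ≈ 0.1818
After 'raise': P(aggressive) = 0.8·0.1818 / (0.8·0.1818 + 0.4·0.8182) ≈ 0.3077
After 'fold-or-call': P(aggressive) = 0.2·0.3077 / (0.2·0.3077 + 0.6·0.6923) ≈ 0.1290
After 'raise': P(aggressive) = 0.8·0.1290 / (0.8·0.1290 + 0.4·0.8710) ≈ 0.2286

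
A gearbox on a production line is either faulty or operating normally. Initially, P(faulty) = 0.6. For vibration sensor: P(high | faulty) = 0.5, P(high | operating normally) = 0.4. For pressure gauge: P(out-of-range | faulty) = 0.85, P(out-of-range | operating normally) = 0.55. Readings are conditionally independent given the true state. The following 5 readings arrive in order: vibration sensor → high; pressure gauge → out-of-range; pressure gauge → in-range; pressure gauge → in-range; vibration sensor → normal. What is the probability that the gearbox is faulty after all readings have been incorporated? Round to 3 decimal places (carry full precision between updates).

After vibration sensor='high': P(faulty) = 0.5·0.6000 / (0.5·0.6000 + 0.4·0.4000) ≈ 0.6522
After pressure gauge='out-of-range': P(faulty) = 0.85·0.6522 / (0.85·0.6522 + 0.55·0.3478) ≈ 0.7434
After pressure gauge='in-range': P(faulty) = 0.15·0.7434 / (0.15·0.7434 + 0.45·0.2566) ≈ 0.4913
After pressure gauge='in-range': P(faulty) = 0.15·0.4913 / (0.15·0.4913 + 0.45·0.5087) ≈ 0.2436
After vibration sensor='normal': P(faulty) = 0.5·0.2436 / (0.5·0.2436 + 0.6·0.7564) ≈ 0.2115

0.212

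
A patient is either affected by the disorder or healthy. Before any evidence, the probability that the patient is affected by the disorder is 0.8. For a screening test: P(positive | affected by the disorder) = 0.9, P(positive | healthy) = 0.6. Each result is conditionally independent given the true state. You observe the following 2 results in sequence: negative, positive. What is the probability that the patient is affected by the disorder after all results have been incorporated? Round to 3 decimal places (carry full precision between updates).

Apply Bayes' rule sequentially, carrying P(affected) forward.
After 'negative': P(affected) = 0.1·0.8000 / (0.1·0.8000 + 0.4·0.2000) ≈ 0.5000
After 'positive': P(affected) = 0.9·0.5000 / (0.9·0.5000 + 0.6·0.5000) ≈ 0.6000

0.600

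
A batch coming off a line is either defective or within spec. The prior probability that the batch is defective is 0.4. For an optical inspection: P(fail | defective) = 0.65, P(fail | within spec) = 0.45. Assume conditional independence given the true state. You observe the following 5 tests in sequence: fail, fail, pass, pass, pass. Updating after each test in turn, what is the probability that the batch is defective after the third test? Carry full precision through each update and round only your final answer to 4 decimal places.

After 'fail': P(defective) = 0.65·0.4000 / (0.65·0.4000 + 0.45·0.6000) ≈ 0.4906
After 'fail': P(defective) = 0.65·0.4906 / (0.65·0.4906 + 0.45·0.5094) ≈ 0.5818
After 'pass': P(defective) = 0.35·0.5818 / (0.35·0.5818 + 0.55·0.4182) ≈ 0.4695

0.4695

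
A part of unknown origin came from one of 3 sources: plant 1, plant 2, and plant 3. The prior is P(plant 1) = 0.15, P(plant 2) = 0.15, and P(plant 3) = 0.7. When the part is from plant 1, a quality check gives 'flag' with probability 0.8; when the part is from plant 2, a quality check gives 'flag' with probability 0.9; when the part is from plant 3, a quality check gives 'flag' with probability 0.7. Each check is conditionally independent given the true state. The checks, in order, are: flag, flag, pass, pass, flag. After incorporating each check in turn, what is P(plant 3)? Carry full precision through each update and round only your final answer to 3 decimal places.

Apply Bayes' rule sequentially, carrying P(plant 3) forward.
After 'flag': normaliser = 0.8·0.1500 + 0.9·0.1500 + 0.7·0.7000; P(plant 1) ≈ 0.1611, P(plant 2) ≈ 0.1812, P(plant 3) ≈ 0.6577
After 'flag': normaliser = 0.8·0.1611 + 0.9·0.1812 + 0.7·0.6577; P(plant 1) ≈ 0.1713, P(plant 2) ≈ 0.2168, P(plant 3) ≈ 0.6120
After 'pass': normaliser = 0.2·0.1713 + 0.1·0.2168 + 0.3·0.6120; P(plant 1) ≈ 0.1430, P(plant 2) ≈ 0.0905, P(plant 3) ≈ 0.7665
After 'pass': normaliser = 0.2·0.1430 + 0.1·0.0905 + 0.3·0.7665; P(plant 1) ≈ 0.1069, P(plant 2) ≈ 0.0338, P(plant 3) ≈ 0.8593
After 'flag': normaliser = 0.8·0.1069 + 0.9·0.0338 + 0.7·0.8593; P(plant 1) ≈ 0.1192, P(plant 2) ≈ 0.0424, P(plant 3) ≈ 0.8384

0.838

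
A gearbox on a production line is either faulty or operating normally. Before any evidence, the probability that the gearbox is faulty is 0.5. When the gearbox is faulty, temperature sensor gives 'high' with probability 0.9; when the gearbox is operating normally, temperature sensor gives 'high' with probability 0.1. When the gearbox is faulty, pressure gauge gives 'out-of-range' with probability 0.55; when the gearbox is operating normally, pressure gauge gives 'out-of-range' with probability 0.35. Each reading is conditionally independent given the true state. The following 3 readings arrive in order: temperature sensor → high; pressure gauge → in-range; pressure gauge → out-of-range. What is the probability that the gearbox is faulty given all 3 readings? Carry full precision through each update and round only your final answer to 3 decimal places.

0.907

After temperature sensor='high': P(faulty) = 0.9·0.5000 / (0.9·0.5000 + 0.1·0.5000) ≈ 0.9000
After pressure gauge='in-range': P(faulty) = 0.45·0.9000 / (0.45·0.9000 + 0.65·0.1000) ≈ 0.8617
After pressure gauge='out-of-range': P(faulty) = 0.55·0.8617 / (0.55·0.8617 + 0.35·0.1383) ≈ 0.9073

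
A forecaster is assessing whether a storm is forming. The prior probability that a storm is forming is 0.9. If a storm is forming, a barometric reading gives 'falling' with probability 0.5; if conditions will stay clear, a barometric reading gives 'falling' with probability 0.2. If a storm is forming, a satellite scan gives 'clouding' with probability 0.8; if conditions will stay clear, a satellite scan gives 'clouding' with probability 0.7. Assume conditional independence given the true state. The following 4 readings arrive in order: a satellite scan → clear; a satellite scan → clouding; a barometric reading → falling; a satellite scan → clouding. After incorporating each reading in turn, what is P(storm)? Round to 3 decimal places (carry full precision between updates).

Apply Bayes' rule sequentially, carrying P(storm) forward.
After a satellite scan='clear': P(storm) = 0.2·0.9000 / (0.2·0.9000 + 0.3·0.1000) ≈ 0.8571
After a satellite scan='clouding': P(storm) = 0.8·0.8571 / (0.8·0.8571 + 0.7·0.1429) ≈ 0.8727
After a barometric reading='falling': P(storm) = 0.5·0.8727 / (0.5·0.8727 + 0.2·0.1273) ≈ 0.9449
After a satellite scan='clouding': P(storm) = 0.8·0.9449 / (0.8·0.9449 + 0.7·0.0551) ≈ 0.9514

0.951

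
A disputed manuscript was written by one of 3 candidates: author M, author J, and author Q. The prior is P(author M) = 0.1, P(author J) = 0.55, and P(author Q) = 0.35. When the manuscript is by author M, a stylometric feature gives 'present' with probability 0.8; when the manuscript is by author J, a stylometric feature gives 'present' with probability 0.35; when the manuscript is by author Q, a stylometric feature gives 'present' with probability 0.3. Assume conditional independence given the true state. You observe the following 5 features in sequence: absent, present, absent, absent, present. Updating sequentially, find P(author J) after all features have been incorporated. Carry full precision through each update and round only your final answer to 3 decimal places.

0.620

After 'absent': normaliser = 0.2·0.1000 + 0.65·0.5500 + 0.7·0.3500; P(author M) ≈ 0.0321, P(author J) ≈ 0.5743, P(author Q) ≈ 0.3936
After 'present': normaliser = 0.8·0.0321 + 0.35·0.5743 + 0.3·0.3936; P(author M) ≈ 0.0745, P(author J) ≈ 0.5830, P(author Q) ≈ 0.3425
After 'absent': normaliser = 0.2·0.0745 + 0.65·0.5830 + 0.7·0.3425; P(author M) ≈ 0.0235, P(author J) ≈ 0.5981, P(author Q) ≈ 0.3784
After 'absent': normaliser = 0.2·0.0235 + 0.65·0.5981 + 0.7·0.3784; P(author M) ≈ 0.0071, P(author J) ≈ 0.5905, P(author Q) ≈ 0.4023
After 'present': normaliser = 0.8·0.0071 + 0.35·0.5905 + 0.3·0.4023; P(author M) ≈ 0.0172, P(author J) ≈ 0.6205, P(author Q) ≈ 0.3623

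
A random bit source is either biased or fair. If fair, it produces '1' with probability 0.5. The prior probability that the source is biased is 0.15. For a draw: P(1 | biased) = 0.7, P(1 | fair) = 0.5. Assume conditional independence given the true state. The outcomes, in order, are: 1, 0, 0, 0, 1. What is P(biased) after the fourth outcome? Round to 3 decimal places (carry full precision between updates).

Apply Bayes' rule sequentially, carrying P(biased) forward.
After '1': P(biased) = 0.7·0.1500 / (0.7·0.1500 + 0.5·0.8500) ≈ 0.1981
After '0': P(biased) = 0.3·0.1981 / (0.3·0.1981 + 0.5·0.8019) ≈ 0.1291
After '0': P(biased) = 0.3·0.1291 / (0.3·0.1291 + 0.5·0.8709) ≈ 0.0817
After '0': P(biased) = 0.3·0.0817 / (0.3·0.0817 + 0.5·0.9183) ≈ 0.0507

0.051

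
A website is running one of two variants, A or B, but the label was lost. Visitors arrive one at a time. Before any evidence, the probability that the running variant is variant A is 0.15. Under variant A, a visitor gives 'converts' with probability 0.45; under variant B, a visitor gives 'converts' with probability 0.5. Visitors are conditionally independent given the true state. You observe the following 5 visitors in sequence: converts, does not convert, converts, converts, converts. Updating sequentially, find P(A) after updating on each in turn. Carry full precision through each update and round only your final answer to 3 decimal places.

0.113

After 'converts': P(A) = 0.45·0.1500 / (0.45·0.1500 + 0.5·0.8500) ≈ 0.1371
After 'does not convert': P(A) = 0.55·0.1371 / (0.55·0.1371 + 0.5·0.8629) ≈ 0.1487
After 'converts': P(A) = 0.45·0.1487 / (0.45·0.1487 + 0.5·0.8513) ≈ 0.1359
After 'converts': P(A) = 0.45·0.1359 / (0.45·0.1359 + 0.5·0.8641) ≈ 0.1240
After 'converts': P(A) = 0.45·0.1240 / (0.45·0.1240 + 0.5·0.8760) ≈ 0.1130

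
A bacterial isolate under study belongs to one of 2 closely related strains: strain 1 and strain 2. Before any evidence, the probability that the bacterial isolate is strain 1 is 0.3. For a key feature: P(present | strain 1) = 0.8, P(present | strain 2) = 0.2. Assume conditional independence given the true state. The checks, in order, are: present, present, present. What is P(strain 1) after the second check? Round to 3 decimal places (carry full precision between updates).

0.873

Apply Bayes' rule sequentially, carrying P(strain 1) forward.
After 'present': P(strain 1) = 0.8·0.3000 / (0.8·0.3000 + 0.2·0.7000) ≈ 0.6316
After 'present': P(strain 1) = 0.8·0.6316 / (0.8·0.6316 + 0.2·0.3684) ≈ 0.8727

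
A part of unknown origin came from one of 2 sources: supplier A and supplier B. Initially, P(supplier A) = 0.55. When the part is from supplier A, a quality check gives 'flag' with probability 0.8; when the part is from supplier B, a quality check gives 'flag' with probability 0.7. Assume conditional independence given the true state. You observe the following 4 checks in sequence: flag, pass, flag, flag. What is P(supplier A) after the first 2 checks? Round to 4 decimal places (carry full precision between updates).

0.4822

After 'flag': P(supplier A) = 0.8·0.5500 / (0.8·0.5500 + 0.7·0.4500) ≈ 0.5828
After 'pass': P(supplier A) = 0.2·0.5828 / (0.2·0.5828 + 0.3·0.4172) ≈ 0.4822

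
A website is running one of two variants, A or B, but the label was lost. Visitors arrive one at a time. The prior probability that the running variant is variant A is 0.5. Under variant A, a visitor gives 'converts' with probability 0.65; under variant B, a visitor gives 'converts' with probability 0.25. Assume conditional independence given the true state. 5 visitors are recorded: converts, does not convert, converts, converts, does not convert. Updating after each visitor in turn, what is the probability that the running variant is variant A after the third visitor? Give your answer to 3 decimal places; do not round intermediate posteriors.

After 'converts': P(A) = 0.65·0.5000 / (0.65·0.5000 + 0.25·0.5000) ≈ 0.7222
After 'does not convert': P(A) = 0.35·0.7222 / (0.35·0.7222 + 0.75·0.2778) ≈ 0.5482
After 'converts': P(A) = 0.65·0.5482 / (0.65·0.5482 + 0.25·0.4518) ≈ 0.7593

0.759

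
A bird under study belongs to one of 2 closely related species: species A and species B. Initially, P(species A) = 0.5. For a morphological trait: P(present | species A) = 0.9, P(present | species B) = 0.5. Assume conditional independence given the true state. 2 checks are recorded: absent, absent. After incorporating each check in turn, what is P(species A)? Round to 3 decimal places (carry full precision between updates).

After 'absent': P(species A) = 0.1·0.5000 / (0.1·0.5000 + 0.5·0.5000) ≈ 0.1667
After 'absent': P(species A) = 0.1·0.1667 / (0.1·0.1667 + 0.5·0.8333) ≈ 0.0385

0.038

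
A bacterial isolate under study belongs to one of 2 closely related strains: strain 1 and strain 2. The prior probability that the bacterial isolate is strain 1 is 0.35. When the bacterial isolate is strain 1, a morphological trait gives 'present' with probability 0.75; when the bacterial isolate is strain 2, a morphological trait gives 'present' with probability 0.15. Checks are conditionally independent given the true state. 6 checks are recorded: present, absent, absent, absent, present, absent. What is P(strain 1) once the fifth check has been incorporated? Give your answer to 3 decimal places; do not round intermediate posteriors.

After 'present': P(strain 1) = 0.75·0.3500 / (0.75·0.3500 + 0.15·0.6500) ≈ 0.7292
After 'absent': P(strain 1) = 0.25·0.7292 / (0.25·0.7292 + 0.85·0.2708) ≈ 0.4419
After 'absent': P(strain 1) = 0.25·0.4419 / (0.25·0.4419 + 0.85·0.5581) ≈ 0.1889
After 'absent': P(strain 1) = 0.25·0.1889 / (0.25·0.1889 + 0.85·0.8111) ≈ 0.0641
After 'present': P(strain 1) = 0.75·0.0641 / (0.75·0.0641 + 0.15·0.9359) ≈ 0.2551

0.255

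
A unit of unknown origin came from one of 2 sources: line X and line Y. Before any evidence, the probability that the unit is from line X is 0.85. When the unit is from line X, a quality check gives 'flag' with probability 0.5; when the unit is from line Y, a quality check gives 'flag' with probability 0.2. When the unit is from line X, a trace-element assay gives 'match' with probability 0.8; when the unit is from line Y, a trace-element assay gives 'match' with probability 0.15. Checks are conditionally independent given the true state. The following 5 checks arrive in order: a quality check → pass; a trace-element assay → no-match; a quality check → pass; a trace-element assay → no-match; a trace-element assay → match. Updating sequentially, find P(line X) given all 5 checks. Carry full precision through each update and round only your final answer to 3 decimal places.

0.395

After a quality check='pass': P(line X) = 0.5·0.8500 / (0.5·0.8500 + 0.8·0.1500) ≈ 0.7798
After a trace-element assay='no-match': P(line X) = 0.2·0.7798 / (0.2·0.7798 + 0.85·0.2202) ≈ 0.4545
After a quality check='pass': P(line X) = 0.5·0.4545 / (0.5·0.4545 + 0.8·0.5455) ≈ 0.3425
After a trace-element assay='no-match': P(line X) = 0.2·0.3425 / (0.2·0.3425 + 0.85·0.6575) ≈ 0.1092
After a trace-element assay='match': P(line X) = 0.8·0.1092 / (0.8·0.1092 + 0.15·0.8908) ≈ 0.3953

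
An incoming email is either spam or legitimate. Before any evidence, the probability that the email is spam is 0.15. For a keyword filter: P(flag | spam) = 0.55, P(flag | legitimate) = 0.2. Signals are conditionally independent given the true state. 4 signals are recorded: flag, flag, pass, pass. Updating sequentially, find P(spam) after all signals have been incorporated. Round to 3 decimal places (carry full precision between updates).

After 'flag': P(spam) = 0.55·0.1500 / (0.55·0.1500 + 0.2·0.8500) ≈ 0.3267
After 'flag': P(spam) = 0.55·0.3267 / (0.55·0.3267 + 0.2·0.6733) ≈ 0.5717
After 'pass': P(spam) = 0.45·0.5717 / (0.45·0.5717 + 0.8·0.4283) ≈ 0.4288
After 'pass': P(spam) = 0.45·0.4288 / (0.45·0.4288 + 0.8·0.5712) ≈ 0.2969

0.297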